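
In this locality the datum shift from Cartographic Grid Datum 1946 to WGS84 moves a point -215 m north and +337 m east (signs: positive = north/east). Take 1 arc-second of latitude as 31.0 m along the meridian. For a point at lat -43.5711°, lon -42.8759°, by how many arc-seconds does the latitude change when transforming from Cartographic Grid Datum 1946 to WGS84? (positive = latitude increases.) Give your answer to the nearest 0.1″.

Δφ = -6.9″

1″ of latitude = 31.00 m, so Δφ = -215.0 / 31.00 = -6.935″.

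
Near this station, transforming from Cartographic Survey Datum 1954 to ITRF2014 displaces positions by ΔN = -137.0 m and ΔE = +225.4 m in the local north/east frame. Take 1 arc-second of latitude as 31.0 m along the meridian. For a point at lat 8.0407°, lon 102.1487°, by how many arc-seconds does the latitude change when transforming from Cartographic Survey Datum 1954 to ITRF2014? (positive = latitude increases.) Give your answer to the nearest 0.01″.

1″ of latitude = 31.00 m, so Δφ = -137.0 / 31.00 = -4.419″.

Δφ = -4.42″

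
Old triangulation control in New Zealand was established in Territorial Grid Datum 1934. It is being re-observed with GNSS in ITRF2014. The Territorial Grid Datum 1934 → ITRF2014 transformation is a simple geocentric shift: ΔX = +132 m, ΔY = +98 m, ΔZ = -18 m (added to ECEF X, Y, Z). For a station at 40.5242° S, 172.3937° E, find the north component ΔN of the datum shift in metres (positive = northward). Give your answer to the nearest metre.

The local north axis is (−sin φ cos λ, −sin φ sin λ, cos φ), giving ΔN = -85.015 + 8.429 − 13.682 = -90.27 m.

ΔN = -90 m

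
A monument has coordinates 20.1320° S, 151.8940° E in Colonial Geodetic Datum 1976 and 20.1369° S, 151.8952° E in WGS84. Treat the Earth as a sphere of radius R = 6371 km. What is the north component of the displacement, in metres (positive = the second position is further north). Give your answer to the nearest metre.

Δφ = -20.1369° − -20.1320° = -0.0049°; Δλ = 151.8952° − 151.8940° = +0.0012°.
1° along a meridian = πR/180 = 111195 m.
ΔN = Δφ × 111195 = -544.9 m; ΔE = Δλ × 111195 × cos(-20.1320°) = +0.0012 × 111195 × 0.938902 = 125.3 m.

ΔN = -545 m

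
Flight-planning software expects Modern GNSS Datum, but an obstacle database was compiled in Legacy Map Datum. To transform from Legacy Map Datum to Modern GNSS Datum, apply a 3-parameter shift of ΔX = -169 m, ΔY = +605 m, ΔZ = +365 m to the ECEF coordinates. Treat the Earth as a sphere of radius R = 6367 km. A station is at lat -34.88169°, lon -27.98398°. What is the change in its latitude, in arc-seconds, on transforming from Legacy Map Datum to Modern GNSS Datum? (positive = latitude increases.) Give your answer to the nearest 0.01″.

sin φ = -0.571884, cos φ = 0.820335, sin λ = -0.469225, cos λ = 0.883079.
North component: ΔN = −sin φ cos λ·ΔX − sin φ sin λ·ΔY + cos φ·ΔZ = −(-0.571884)(0.883079)(-169) − (-0.571884)(-0.469225)(605) + (0.820335)(365) = 51.73 m.
1° of latitude spans πR/180 = 111125 m, so Δφ = 51.73 / 111125 × 3600 = 1.676″.

Δφ = 1.68″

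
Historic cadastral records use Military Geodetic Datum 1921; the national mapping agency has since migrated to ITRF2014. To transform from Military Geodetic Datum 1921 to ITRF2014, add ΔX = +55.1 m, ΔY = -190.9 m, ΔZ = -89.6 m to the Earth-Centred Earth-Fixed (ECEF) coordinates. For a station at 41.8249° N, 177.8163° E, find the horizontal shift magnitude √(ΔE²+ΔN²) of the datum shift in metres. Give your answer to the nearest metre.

The local east axis at (φ, λ) is (−sin λ, cos λ, 0), so ΔE = −sin(177.8163°)·55.1 + cos(177.8163°)·(-190.9) = 188.66 m.
The local north axis is (−sin φ cos λ, −sin φ sin λ, cos φ), giving ΔN = 36.717 + 4.851 − 66.769 = -25.20 m.
Horizontal magnitude = √(ΔE² + ΔN²) = √(188.66² + (-25.20)²) = 190.34 m.

190 m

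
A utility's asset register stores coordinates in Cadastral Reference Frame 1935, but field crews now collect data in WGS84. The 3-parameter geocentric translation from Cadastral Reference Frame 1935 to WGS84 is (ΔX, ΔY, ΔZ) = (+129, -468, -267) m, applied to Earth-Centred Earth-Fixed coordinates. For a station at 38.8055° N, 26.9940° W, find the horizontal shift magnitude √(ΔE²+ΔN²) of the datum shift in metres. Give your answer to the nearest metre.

547 m

The local east axis at (φ, λ) is (−sin λ, cos λ, 0), so ΔE = −sin(-26.9940°)·129 + cos(-26.9940°)·(-468) = -358.46 m.
The local north axis is (−sin φ cos λ, −sin φ sin λ, cos φ), giving ΔN = -72.034 − 133.122 − 208.067 = -413.22 m.
Horizontal magnitude = √(ΔE² + ΔN²) = √((-358.46)² + (-413.22)²) = 547.03 m.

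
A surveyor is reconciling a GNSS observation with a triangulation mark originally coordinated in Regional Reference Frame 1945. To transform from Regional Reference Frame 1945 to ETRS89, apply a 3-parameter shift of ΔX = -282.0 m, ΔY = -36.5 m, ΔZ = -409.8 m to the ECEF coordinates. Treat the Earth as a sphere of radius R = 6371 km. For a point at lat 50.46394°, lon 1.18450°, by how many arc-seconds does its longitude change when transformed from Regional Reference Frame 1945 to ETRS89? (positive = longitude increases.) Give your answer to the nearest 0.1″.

sin φ = 0.771224, cos φ = 0.636564, sin λ = 0.020672, cos λ = 0.999786.
East component: ΔE = −sin λ·ΔX + cos λ·ΔY = −(0.020672)(-282.0) + (0.999786)(-36.5) = -30.66 m.
1° of latitude spans πR/180 = 111195 m; at latitude φ, 1° of longitude spans that × cos φ = 70782.7 m, so Δλ = -30.66 / 70782.7 × 3600 = -1.560″.

Δλ = -1.6″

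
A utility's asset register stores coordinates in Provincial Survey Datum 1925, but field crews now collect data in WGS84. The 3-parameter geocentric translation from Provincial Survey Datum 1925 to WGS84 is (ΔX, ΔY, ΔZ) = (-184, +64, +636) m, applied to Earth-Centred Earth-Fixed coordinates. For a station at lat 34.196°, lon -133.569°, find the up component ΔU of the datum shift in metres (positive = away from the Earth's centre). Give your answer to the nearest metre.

At φ = 34.196°, λ = -133.569°: sin φ = 0.562026, cos φ = 0.827120, sin λ = -0.724545, cos λ = -0.689228.
ΔU = cos φ cos λ·ΔX + cos φ sin λ·ΔY + sin φ·ΔZ = (0.827120)(-0.689228)(-184) + (0.827120)(-0.724545)(64) + (0.562026)(636) = 423.99 m.

ΔU = 424 m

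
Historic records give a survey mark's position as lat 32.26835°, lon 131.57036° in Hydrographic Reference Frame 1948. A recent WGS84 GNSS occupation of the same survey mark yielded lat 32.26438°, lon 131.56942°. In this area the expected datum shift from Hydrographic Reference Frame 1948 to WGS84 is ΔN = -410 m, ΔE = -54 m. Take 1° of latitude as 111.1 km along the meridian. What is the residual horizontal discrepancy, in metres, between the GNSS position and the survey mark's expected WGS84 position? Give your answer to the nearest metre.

Observed coordinate differences: Δφ = -0.00397°, Δλ = -0.00094°.
Converting to metres (1° lat = 111100 m, cos φ = 0.845557): observed ΔN = -441.1 m, observed ΔE = -88.3 m.
Subtracting the expected shift leaves a residual of -441.1 − (-410) = -31.1 m north and -88.3 − (-54) = -34.3 m east.
Residual distance = √((-31.1)² + (-34.3)²) = 46.3 m.

46 m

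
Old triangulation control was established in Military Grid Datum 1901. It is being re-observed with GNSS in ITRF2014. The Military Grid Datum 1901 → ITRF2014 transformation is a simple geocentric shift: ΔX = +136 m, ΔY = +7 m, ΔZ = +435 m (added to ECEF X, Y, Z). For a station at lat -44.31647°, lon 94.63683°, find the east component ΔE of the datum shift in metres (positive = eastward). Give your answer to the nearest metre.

At φ = -44.31647°, λ = 94.63683°: sin φ = -0.698621, cos φ = 0.715492, sin λ = 0.996727, cos λ = -0.080840.
ΔE = −sin λ·ΔX + cos λ·ΔY = −(0.996727)·(136) + (-0.080840)·(7) = -136.12 m.

ΔE = -136 m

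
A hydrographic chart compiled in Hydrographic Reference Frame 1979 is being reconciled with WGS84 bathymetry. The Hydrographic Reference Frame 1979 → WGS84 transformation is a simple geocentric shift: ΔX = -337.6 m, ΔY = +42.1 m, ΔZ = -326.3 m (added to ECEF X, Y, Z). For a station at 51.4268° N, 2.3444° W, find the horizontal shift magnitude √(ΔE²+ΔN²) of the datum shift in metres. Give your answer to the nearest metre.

At φ = 51.4268°, λ = -2.3444°: sin φ = 0.781812, cos φ = 0.623514, sin λ = -0.040906, cos λ = 0.999163.
ΔE = −sin λ·ΔX + cos λ·ΔY = −(-0.040906)·(-337.6) + (0.999163)·(42.1) = 28.25 m.
ΔN = −sin φ cos λ·ΔX − sin φ sin λ·ΔY + cos φ·ΔZ = −(0.781812)(0.999163)(-337.6) − (0.781812)(-0.040906)(42.1) + (0.623514)(-326.3) = 61.61 m.
Horizontal magnitude = √(ΔE² + ΔN²) = √(28.25² + 61.61²) = 67.78 m.

68 m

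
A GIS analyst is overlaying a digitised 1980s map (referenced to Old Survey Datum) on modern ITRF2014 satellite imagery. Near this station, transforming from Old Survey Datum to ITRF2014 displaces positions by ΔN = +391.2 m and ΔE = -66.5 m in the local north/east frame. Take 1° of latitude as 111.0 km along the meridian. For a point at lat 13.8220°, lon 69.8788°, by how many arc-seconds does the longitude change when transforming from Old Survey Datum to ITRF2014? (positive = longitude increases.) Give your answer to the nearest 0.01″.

Δλ = -2.22″

At latitude 13.8220°, cos φ = 0.971043.
1° of longitude at this latitude = 111.0 × cos φ = 107.79 km, so Δλ = -66.5 / 107785.7 = -0.0006170° = -2.221″.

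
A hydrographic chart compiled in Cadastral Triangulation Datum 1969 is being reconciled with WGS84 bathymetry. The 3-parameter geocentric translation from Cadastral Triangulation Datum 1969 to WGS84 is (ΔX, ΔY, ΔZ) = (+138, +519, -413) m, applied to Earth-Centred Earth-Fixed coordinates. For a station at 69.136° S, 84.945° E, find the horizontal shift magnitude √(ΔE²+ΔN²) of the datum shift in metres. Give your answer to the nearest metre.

The local east axis at (φ, λ) is (−sin λ, cos λ, 0), so ΔE = −sin(84.945°)·138 + cos(84.945°)·519 = -91.73 m.
The local north axis is (−sin φ cos λ, −sin φ sin λ, cos φ), giving ΔN = 11.362 + 483.082 − 147.090 = 347.35 m.
Horizontal magnitude = √(ΔE² + ΔN²) = √((-91.73)² + 347.35²) = 359.26 m.

359 m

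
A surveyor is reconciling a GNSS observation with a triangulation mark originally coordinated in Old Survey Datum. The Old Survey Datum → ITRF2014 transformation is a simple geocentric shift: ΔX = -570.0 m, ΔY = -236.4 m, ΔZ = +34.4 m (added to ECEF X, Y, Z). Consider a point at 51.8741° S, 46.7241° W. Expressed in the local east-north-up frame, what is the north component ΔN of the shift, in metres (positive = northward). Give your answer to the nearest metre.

The local north axis is (−sin φ cos λ, −sin φ sin λ, cos φ), giving ΔN = -307.379 + 135.394 + 21.238 = -150.75 m.

ΔN = -151 m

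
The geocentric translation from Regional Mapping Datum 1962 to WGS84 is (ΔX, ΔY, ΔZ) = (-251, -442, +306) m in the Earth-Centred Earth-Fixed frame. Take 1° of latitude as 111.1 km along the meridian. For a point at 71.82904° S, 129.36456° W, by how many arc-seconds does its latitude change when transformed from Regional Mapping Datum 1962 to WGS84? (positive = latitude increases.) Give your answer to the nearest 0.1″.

sin φ = -0.950130, cos φ = 0.311853, sin λ = -0.773126, cos λ = -0.634252.
North component: ΔN = −sin φ cos λ·ΔX − sin φ sin λ·ΔY + cos φ·ΔZ = −(-0.950130)(-0.634252)(-251) − (-0.950130)(-0.773126)(-442) + (0.311853)(306) = 571.37 m.
1° of latitude spans 111100 m, so Δφ = 571.37 / 111100 × 3600 = 18.514″.

Δφ = 18.5″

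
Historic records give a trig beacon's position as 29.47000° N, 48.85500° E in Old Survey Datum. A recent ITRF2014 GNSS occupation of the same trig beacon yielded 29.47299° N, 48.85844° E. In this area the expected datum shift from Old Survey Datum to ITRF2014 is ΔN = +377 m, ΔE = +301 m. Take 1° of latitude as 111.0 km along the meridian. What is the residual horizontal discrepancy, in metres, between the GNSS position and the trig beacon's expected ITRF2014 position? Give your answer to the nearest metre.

Observed coordinate differences: Δφ = +0.00299°, Δλ = +0.00344°.
Converting to metres (1° lat = 111000 m, cos φ = 0.870613): observed ΔN = 331.9 m, observed ΔE = 332.4 m.
Subtracting the expected shift leaves a residual of 331.9 − (377) = -45.1 m north and 332.4 − (301) = 31.4 m east.
Residual distance = √((-45.1)² + 31.4²) = 55.0 m.

55 m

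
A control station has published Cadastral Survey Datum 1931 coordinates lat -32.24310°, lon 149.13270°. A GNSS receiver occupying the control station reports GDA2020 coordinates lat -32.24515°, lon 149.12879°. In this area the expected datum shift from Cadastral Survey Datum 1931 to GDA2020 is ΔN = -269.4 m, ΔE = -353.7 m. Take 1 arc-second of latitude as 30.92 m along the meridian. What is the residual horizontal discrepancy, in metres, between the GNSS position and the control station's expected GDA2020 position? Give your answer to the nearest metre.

44 m

Observed coordinate differences: Δφ = -0.00205°, Δλ = -0.00391°.
Converting to metres (1° lat = 111312 m, cos φ = 0.845792): observed ΔN = -228.2 m, observed ΔE = -368.1 m.
Subtracting the expected shift leaves a residual of -228.2 − (-269.4) = 41.2 m north and -368.1 − (-353.7) = -14.4 m east.
Residual distance = √(41.2² + (-14.4)²) = 43.7 m.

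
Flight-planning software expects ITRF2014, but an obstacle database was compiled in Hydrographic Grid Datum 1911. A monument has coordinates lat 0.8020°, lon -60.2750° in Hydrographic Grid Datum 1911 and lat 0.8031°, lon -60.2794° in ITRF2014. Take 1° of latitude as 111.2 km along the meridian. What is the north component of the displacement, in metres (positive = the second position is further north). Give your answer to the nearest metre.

Δφ = 0.8031° − 0.8020° = +0.0011°; Δλ = -60.2794° − -60.2750° = -0.0044°.
ΔN = Δφ × 111200 = 122.3 m; ΔE = Δλ × 111200 × cos(0.8020°) = -0.0044 × 111200 × 0.999902 = -489.2 m.

ΔN = 122 m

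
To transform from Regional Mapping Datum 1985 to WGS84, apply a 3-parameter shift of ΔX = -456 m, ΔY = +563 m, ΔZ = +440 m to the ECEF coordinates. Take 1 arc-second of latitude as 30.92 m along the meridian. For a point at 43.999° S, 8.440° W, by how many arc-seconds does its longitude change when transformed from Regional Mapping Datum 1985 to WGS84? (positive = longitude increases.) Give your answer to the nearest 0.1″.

Δλ = 22.0″

sin φ = -0.694646, cos φ = 0.719352, sin λ = -0.146774, cos λ = 0.989170.
East component: ΔE = −sin λ·ΔX + cos λ·ΔY = −(-0.146774)(-456) + (0.989170)(563) = 489.97 m.
1° of latitude spans 3600 × 30.92 = 111312 m; at latitude φ, 1° of longitude spans that × cos φ = 80072.5 m, so Δλ = 489.97 / 80072.5 × 3600 = 22.029″.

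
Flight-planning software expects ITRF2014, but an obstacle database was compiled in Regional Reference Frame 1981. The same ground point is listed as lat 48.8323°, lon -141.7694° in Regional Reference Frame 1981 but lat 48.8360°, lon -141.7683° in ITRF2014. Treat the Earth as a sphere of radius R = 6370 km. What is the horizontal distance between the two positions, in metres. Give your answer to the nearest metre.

419 m

Δφ = 48.8360° − 48.8323° = +0.0037°; Δλ = -141.7683° − -141.7694° = +0.0011°.
1° along a meridian = πR/180 = 111177 m.
ΔN = Δφ × 111177 = 411.4 m; ΔE = Δλ × 111177 × cos(48.8323°) = +0.0011 × 111177 × 0.658265 = 80.5 m.
Distance = √(ΔE² + ΔN²) = √(80.5² + 411.4²) = 419.2 m.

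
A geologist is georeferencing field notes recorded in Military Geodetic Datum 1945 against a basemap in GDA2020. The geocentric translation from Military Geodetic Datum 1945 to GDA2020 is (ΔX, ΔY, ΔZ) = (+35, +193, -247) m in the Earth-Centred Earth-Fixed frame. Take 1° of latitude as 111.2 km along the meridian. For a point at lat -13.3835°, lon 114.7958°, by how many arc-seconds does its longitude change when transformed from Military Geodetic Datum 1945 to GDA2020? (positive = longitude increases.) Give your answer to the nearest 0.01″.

Δλ = -3.75″

sin φ = -0.231468, cos φ = 0.972843, sin λ = 0.907808, cos λ = -0.419386.
East component: ΔE = −sin λ·ΔX + cos λ·ΔY = −(0.907808)(35) + (-0.419386)(193) = -112.71 m.
1° of latitude spans 111200 m; at latitude φ, 1° of longitude spans that × cos φ = 108180.1 m, so Δλ = -112.71 / 108180.1 × 3600 = -3.751″.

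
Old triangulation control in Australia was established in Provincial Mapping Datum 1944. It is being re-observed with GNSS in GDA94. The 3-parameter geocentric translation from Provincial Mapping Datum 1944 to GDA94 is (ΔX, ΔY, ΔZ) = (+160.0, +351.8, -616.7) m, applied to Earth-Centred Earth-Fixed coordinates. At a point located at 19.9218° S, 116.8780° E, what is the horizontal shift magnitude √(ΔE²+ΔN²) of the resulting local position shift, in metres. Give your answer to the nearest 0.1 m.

The local east axis at (φ, λ) is (−sin λ, cos λ, 0), so ΔE = −sin(116.8780°)·160.0 + cos(116.8780°)·351.8 = -301.76 m.
The local north axis is (−sin φ cos λ, −sin φ sin λ, cos φ), giving ΔN = -24.647 + 106.922 − 579.796 = -497.52 m.
Horizontal magnitude = √(ΔE² + ΔN²) = √((-301.76)² + (-497.52)²) = 581.88 m.

581.9 m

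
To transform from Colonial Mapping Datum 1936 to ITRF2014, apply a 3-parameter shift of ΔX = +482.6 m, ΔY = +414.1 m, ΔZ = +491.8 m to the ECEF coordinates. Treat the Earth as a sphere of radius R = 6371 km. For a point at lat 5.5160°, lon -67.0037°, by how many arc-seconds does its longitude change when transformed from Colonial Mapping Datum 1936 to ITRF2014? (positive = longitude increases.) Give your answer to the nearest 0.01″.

Δλ = 19.71″

sin φ = 0.096124, cos φ = 0.995369, sin λ = -0.920530, cos λ = 0.390672.
East component: ΔE = −sin λ·ΔX + cos λ·ΔY = −(-0.920530)(482.6) + (0.390672)(414.1) = 606.02 m.
1° of latitude spans πR/180 = 111195 m; at latitude φ, 1° of longitude spans that × cos φ = 110680.0 m, so Δλ = 606.02 / 110680.0 × 3600 = 19.712″.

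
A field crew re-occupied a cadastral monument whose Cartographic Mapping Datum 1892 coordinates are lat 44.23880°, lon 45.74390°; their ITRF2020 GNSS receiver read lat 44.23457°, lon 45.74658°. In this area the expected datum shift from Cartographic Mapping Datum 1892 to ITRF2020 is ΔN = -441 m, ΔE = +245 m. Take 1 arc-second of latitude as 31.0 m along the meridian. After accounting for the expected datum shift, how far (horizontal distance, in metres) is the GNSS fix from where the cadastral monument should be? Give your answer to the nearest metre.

Observed coordinate differences: Δφ = -0.00423°, Δλ = +0.00268°.
Converting to metres (1° lat = 111600 m, cos φ = 0.716438): observed ΔN = -472.1 m, observed ΔE = 214.3 m.
Subtracting the expected shift leaves a residual of -472.1 − (-441) = -31.1 m north and 214.3 − (245) = -30.7 m east.
Residual distance = √((-31.1)² + (-30.7)²) = 43.7 m.

44 m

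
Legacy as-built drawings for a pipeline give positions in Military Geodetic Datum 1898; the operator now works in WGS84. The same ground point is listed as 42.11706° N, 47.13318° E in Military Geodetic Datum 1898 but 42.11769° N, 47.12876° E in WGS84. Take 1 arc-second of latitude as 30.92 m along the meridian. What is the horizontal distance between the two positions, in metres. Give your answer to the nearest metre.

Δφ = 42.11769° − 42.11706° = +0.00063°; Δλ = 47.12876° − 47.13318° = -0.00442°.
1° of latitude = 3600 × 30.92 = 111312 m.
ΔN = Δφ × 111312 = 70.1 m; ΔE = Δλ × 111312 × cos(42.11706°) = -0.00442 × 111312 × 0.741776 = -365.0 m.
Distance = √(ΔE² + ΔN²) = √((-365.0)² + 70.1²) = 371.6 m.

372 m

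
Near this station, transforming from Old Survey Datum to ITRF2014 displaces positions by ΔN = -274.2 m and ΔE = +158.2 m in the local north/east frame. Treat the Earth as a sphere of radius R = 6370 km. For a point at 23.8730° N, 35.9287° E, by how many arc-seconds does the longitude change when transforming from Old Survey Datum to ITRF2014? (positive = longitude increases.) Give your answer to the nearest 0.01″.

Δλ = 5.60″

At latitude 23.8730°, cos φ = 0.914445.
One radian of longitude at latitude φ spans R cos φ, so Δλ = ΔE / (R cos φ) = 158.2 / (6370000 × 0.914445) = 2.7159e-05 rad = 5.602″.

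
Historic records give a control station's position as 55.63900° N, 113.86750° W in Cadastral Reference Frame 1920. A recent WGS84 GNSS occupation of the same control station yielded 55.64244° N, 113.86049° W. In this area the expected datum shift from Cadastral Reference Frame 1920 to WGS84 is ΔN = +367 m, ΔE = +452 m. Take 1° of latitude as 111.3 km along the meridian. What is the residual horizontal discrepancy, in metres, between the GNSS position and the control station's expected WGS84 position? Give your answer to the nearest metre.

20 m

Observed coordinate differences: Δφ = +0.00344°, Δλ = +0.00701°.
Converting to metres (1° lat = 111300 m, cos φ = 0.564405): observed ΔN = 382.9 m, observed ΔE = 440.4 m.
Subtracting the expected shift leaves a residual of 382.9 − (367) = 15.9 m north and 440.4 − (452) = -11.6 m east.
Residual distance = √(15.9² + (-11.6)²) = 19.7 m.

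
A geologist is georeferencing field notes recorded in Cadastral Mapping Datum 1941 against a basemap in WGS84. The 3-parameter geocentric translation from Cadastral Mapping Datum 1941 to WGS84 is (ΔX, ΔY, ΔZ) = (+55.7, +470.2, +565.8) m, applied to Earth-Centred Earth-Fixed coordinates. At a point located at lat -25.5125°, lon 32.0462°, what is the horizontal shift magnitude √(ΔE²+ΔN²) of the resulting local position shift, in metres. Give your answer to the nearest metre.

737 m

The local east axis at (φ, λ) is (−sin λ, cos λ, 0), so ΔE = −sin(32.0462°)·55.7 + cos(32.0462°)·470.2 = 369.00 m.
The local north axis is (−sin φ cos λ, −sin φ sin λ, cos φ), giving ΔN = 20.335 + 107.457 + 510.630 = 638.42 m.
Horizontal magnitude = √(ΔE² + ΔN²) = √(369.00² + 638.42²) = 737.39 m.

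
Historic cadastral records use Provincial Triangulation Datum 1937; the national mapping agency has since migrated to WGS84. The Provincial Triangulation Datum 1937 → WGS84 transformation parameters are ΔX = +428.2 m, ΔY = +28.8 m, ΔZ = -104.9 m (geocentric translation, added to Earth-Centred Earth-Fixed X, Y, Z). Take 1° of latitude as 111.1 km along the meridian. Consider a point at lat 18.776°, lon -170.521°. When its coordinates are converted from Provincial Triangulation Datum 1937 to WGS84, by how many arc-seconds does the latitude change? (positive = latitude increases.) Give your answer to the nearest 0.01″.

Δφ = 1.24″

sin φ = 0.321869, cos φ = 0.946784, sin λ = -0.164686, cos λ = -0.986346.
North component: ΔN = −sin φ cos λ·ΔX − sin φ sin λ·ΔY + cos φ·ΔZ = −(0.321869)(-0.986346)(428.2) − (0.321869)(-0.164686)(28.8) + (0.946784)(-104.9) = 38.15 m.
1° of latitude spans 111100 m, so Δφ = 38.15 / 111100 × 3600 = 1.236″.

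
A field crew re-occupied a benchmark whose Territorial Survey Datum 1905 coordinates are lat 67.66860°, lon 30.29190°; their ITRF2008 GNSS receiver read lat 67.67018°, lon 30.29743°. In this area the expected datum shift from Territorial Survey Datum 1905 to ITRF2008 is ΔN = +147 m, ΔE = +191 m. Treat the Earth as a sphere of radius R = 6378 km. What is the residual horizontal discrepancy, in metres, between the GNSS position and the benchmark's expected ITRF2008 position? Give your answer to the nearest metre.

Observed coordinate differences: Δφ = +0.00158°, Δλ = +0.00553°.
Converting to metres (1° lat = 111317 m, cos φ = 0.379963): observed ΔN = 175.9 m, observed ΔE = 233.9 m.
Subtracting the expected shift leaves a residual of 175.9 − (147) = 28.9 m north and 233.9 − (191) = 42.9 m east.
Residual distance = √(28.9² + 42.9²) = 51.7 m.

52 m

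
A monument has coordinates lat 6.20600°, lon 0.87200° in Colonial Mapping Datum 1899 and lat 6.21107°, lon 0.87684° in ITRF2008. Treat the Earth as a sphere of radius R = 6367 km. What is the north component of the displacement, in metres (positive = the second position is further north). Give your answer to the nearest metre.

Δφ = 6.21107° − 6.20600° = +0.00507°; Δλ = 0.87684° − 0.87200° = +0.00484°.
1° along a meridian = πR/180 = 111125 m.
ΔN = Δφ × 111125 = 563.4 m; ΔE = Δλ × 111125 × cos(6.20600°) = +0.00484 × 111125 × 0.994140 = 534.7 m.

ΔN = 563 m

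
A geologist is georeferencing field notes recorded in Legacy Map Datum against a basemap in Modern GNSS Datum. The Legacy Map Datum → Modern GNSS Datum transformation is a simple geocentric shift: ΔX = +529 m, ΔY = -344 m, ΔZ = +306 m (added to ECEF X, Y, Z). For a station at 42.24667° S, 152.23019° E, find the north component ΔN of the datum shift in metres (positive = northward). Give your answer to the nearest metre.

ΔN = -196 m

At φ = -42.24667°, λ = 152.23019°: sin φ = -0.672324, cos φ = 0.740257, sin λ = 0.465920, cos λ = -0.884827.
ΔN = −sin φ cos λ·ΔX − sin φ sin λ·ΔY + cos φ·ΔZ = −(-0.672324)(-0.884827)(529) − (-0.672324)(0.465920)(-344) + (0.740257)(306) = -195.94 m.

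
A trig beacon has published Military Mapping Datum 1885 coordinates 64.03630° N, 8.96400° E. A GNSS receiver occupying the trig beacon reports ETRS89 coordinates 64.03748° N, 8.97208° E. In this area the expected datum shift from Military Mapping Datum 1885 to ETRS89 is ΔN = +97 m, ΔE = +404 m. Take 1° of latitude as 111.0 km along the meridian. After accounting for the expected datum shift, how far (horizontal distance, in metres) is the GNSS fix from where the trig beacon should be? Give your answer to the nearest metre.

Observed coordinate differences: Δφ = +0.00118°, Δλ = +0.00808°.
Converting to metres (1° lat = 111000 m, cos φ = 0.437802): observed ΔN = 131.0 m, observed ΔE = 392.7 m.
Subtracting the expected shift leaves a residual of 131.0 − (97) = 34.0 m north and 392.7 − (404) = -11.3 m east.
Residual distance = √(34.0² + (-11.3)²) = 35.8 m.

36 m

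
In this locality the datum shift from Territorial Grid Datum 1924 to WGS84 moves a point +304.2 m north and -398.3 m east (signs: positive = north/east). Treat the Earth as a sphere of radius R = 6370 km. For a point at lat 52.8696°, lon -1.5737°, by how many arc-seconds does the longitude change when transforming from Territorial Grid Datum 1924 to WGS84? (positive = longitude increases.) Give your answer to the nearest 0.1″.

Δλ = -21.4″

At latitude 52.8696°, cos φ = 0.603631.
One radian of longitude at latitude φ spans R cos φ, so Δλ = ΔE / (R cos φ) = -398.3 / (6370000 × 0.603631) = -1.0359e-04 rad = -21.366″.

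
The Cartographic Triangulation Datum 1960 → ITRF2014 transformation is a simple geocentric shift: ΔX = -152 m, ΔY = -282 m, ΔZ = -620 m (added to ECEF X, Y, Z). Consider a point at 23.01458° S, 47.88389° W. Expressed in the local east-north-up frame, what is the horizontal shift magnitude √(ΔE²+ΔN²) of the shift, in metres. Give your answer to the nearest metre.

At φ = -23.01458°, λ = -47.88389°: sin φ = -0.390965, cos φ = 0.920405, sin λ = -0.741787, cos λ = 0.670635.
ΔE = −sin λ·ΔX + cos λ·ΔY = −(-0.741787)·(-152) + (0.670635)·(-282) = -301.87 m.
ΔN = −sin φ cos λ·ΔX − sin φ sin λ·ΔY + cos φ·ΔZ = −(-0.390965)(0.670635)(-152) − (-0.390965)(-0.741787)(-282) + (0.920405)(-620) = -528.72 m.
Horizontal magnitude = √(ΔE² + ΔN²) = √((-301.87)² + (-528.72)²) = 608.83 m.

609 m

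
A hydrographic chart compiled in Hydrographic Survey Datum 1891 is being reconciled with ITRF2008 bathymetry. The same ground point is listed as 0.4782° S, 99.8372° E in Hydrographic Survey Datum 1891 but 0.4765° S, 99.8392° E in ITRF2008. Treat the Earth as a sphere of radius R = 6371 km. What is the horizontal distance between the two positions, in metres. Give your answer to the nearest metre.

292 m

Δφ = -0.4765° − -0.4782° = +0.0017°; Δλ = 99.8392° − 99.8372° = +0.0020°.
1° along a meridian = πR/180 = 111195 m.
ΔN = Δφ × 111195 = 189.0 m; ΔE = Δλ × 111195 × cos(-0.4782°) = +0.0020 × 111195 × 0.999965 = 222.4 m.
Distance = √(ΔE² + ΔN²) = √(222.4² + 189.0²) = 291.9 m.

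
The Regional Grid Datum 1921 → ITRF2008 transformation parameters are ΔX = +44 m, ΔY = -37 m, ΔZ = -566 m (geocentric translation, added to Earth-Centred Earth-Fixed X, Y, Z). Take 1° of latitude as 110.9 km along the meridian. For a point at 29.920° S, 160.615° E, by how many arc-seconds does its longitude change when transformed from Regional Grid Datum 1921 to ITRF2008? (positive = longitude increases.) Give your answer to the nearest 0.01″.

Δλ = 0.76″

sin φ = -0.498790, cos φ = 0.866723, sin λ = 0.331914, cos λ = -0.943310.
East component: ΔE = −sin λ·ΔX + cos λ·ΔY = −(0.331914)(44) + (-0.943310)(-37) = 20.30 m.
1° of latitude spans 110900 m; at latitude φ, 1° of longitude spans that × cos φ = 96119.5 m, so Δλ = 20.30 / 96119.5 × 3600 = 0.760″.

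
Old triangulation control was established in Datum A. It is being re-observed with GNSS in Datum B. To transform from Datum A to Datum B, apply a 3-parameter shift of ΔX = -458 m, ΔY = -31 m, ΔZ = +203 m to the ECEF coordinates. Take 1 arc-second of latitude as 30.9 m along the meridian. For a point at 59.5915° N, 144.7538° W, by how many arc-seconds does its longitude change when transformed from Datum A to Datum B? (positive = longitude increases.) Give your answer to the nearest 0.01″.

Δλ = -15.28″

sin φ = 0.862439, cos φ = 0.506162, sin λ = -0.577091, cos λ = -0.816680.
East component: ΔE = −sin λ·ΔX + cos λ·ΔY = −(-0.577091)(-458) + (-0.816680)(-31) = -238.99 m.
1° of latitude spans 3600 × 30.90 = 111240 m; at latitude φ, 1° of longitude spans that × cos φ = 56305.4 m, so Δλ = -238.99 / 56305.4 × 3600 = -15.280″.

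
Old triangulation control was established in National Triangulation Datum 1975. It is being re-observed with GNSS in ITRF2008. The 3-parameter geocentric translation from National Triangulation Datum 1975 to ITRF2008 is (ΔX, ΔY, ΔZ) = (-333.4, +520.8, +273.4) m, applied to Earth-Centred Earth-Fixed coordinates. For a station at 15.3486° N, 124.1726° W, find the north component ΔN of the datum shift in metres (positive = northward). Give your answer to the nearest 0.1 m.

ΔN = 328.1 m

At φ = 15.3486°, λ = -124.1726°: sin φ = 0.264691, cos φ = 0.964333, sin λ = -0.827349, cos λ = -0.561688.
ΔN = −sin φ cos λ·ΔX − sin φ sin λ·ΔY + cos φ·ΔZ = −(0.264691)(-0.561688)(-333.4) − (0.264691)(-0.827349)(520.8) + (0.964333)(273.4) = 328.13 m.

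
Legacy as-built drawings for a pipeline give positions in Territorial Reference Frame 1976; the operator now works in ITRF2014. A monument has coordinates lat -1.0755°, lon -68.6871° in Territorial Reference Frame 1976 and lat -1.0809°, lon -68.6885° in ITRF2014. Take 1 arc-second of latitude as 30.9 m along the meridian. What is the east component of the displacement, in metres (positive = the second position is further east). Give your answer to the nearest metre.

Δφ = -1.0809° − -1.0755° = -0.0054°; Δλ = -68.6885° − -68.6871° = -0.0014°.
1° of latitude = 3600 × 30.90 = 111240 m.
ΔN = Δφ × 111240 = -600.7 m; ΔE = Δλ × 111240 × cos(-1.0755°) = -0.0014 × 111240 × 0.999824 = -155.7 m.

ΔE = -156 m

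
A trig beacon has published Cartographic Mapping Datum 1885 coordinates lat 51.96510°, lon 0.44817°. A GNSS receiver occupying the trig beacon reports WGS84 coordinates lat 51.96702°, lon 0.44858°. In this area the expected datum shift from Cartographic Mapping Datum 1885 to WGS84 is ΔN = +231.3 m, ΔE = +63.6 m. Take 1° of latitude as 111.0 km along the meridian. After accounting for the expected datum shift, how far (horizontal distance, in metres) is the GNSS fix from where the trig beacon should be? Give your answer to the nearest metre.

Observed coordinate differences: Δφ = +0.00192°, Δλ = +0.00041°.
Converting to metres (1° lat = 111000 m, cos φ = 0.616141): observed ΔN = 213.1 m, observed ΔE = 28.0 m.
Subtracting the expected shift leaves a residual of 213.1 − (231.3) = -18.2 m north and 28.0 − (63.6) = -35.6 m east.
Residual distance = √((-18.2)² + (-35.6)²) = 39.9 m.

40 m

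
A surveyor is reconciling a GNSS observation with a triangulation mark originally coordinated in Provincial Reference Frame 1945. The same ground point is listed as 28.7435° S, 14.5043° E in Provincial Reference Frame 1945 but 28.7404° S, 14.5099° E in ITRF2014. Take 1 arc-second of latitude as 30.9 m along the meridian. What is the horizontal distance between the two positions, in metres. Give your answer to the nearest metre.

Δφ = -28.7404° − -28.7435° = +0.0031°; Δλ = 14.5099° − 14.5043° = +0.0056°.
1° of latitude = 3600 × 30.90 = 111240 m.
ΔN = Δφ × 111240 = 344.8 m; ΔE = Δλ × 111240 × cos(-28.7435°) = +0.0056 × 111240 × 0.876781 = 546.2 m.
Distance = √(ΔE² + ΔN²) = √(546.2² + 344.8²) = 645.9 m.

646 m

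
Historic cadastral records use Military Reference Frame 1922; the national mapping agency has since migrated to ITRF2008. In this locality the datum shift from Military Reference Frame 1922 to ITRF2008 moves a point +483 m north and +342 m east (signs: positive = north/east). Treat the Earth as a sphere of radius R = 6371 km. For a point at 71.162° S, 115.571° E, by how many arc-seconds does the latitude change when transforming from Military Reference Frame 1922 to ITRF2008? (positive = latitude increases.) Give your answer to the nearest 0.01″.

Δφ = 15.64″

On a sphere of radius R, 1 rad of latitude = R, so Δφ = ΔN / R = 483.0 / 6371000 = 7.5812e-05 rad = 15.637″.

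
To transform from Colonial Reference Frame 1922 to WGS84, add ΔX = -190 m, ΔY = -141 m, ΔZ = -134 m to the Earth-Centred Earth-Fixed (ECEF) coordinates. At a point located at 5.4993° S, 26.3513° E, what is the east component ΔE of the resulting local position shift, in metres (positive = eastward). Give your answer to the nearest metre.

ΔE = -42 m

At φ = -5.4993°, λ = 26.3513°: sin φ = -0.095834, cos φ = 0.995397, sin λ = 0.443874, cos λ = 0.896089.
ΔE = −sin λ·ΔX + cos λ·ΔY = −(0.443874)·(-190) + (0.896089)·(-141) = -42.01 m.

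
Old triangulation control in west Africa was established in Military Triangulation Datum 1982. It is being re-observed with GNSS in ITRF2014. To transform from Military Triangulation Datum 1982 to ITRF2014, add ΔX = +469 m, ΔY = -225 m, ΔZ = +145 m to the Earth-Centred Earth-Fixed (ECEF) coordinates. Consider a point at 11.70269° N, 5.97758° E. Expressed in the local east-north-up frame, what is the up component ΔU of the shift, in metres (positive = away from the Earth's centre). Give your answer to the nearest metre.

At φ = 11.70269°, λ = 5.97758°: sin φ = 0.202833, cos φ = 0.979213, sin λ = 0.104139, cos λ = 0.994563.
ΔU = cos φ cos λ·ΔX + cos φ sin λ·ΔY + sin φ·ΔZ = (0.979213)(0.994563)(469) + (0.979213)(0.104139)(-225) + (0.202833)(145) = 463.22 m.

ΔU = 463 m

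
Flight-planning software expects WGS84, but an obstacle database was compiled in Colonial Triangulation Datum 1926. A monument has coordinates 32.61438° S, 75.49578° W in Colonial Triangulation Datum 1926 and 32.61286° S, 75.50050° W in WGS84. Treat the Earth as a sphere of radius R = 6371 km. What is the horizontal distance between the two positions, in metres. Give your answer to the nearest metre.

473 m

Δφ = -32.61286° − -32.61438° = +0.00152°; Δλ = -75.50050° − -75.49578° = -0.00472°.
1° along a meridian = πR/180 = 111195 m.
ΔN = Δφ × 111195 = 169.0 m; ΔE = Δλ × 111195 × cos(-32.61438°) = -0.00472 × 111195 × 0.842317 = -442.1 m.
Distance = √(ΔE² + ΔN²) = √((-442.1)² + 169.0²) = 473.3 m.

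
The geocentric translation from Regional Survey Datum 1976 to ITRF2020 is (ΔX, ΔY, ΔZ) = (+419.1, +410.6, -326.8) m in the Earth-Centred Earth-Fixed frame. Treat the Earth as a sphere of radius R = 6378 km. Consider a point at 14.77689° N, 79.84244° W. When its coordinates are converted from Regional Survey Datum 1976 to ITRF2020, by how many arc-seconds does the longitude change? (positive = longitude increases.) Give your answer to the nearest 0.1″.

Δλ = 16.2″

sin φ = 0.255056, cos φ = 0.966926, sin λ = -0.984327, cos λ = 0.176356.
East component: ΔE = −sin λ·ΔX + cos λ·ΔY = −(-0.984327)(419.1) + (0.176356)(410.6) = 484.94 m.
1° of latitude spans πR/180 = 111317 m; at latitude φ, 1° of longitude spans that × cos φ = 107635.4 m, so Δλ = 484.94 / 107635.4 × 3600 = 16.220″.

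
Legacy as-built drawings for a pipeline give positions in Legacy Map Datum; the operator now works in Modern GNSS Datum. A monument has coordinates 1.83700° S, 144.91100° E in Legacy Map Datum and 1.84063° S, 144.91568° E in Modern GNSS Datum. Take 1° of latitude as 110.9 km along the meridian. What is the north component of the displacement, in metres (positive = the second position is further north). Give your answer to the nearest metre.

Δφ = -1.84063° − -1.83700° = -0.00363°; Δλ = 144.91568° − 144.91100° = +0.00468°.
ΔN = Δφ × 110900 = -402.6 m; ΔE = Δλ × 110900 × cos(-1.83700°) = +0.00468 × 110900 × 0.999486 = 518.7 m.

ΔN = -403 m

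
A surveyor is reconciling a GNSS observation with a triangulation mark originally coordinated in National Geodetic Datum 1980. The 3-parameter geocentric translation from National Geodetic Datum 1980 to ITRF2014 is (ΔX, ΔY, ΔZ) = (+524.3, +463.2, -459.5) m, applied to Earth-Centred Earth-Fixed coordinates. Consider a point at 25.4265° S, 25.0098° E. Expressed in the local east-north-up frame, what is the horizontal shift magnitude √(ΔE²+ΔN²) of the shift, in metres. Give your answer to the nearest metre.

235 m

At φ = -25.4265°, λ = 25.0098°: sin φ = -0.429353, cos φ = 0.903137, sin λ = 0.422773, cos λ = 0.906235.
ΔE = −sin λ·ΔX + cos λ·ΔY = −(0.422773)·(524.3) + (0.906235)·(463.2) = 198.11 m.
ΔN = −sin φ cos λ·ΔX − sin φ sin λ·ΔY + cos φ·ΔZ = −(-0.429353)(0.906235)(524.3) − (-0.429353)(0.422773)(463.2) + (0.903137)(-459.5) = -126.91 m.
Horizontal magnitude = √(ΔE² + ΔN²) = √(198.11² + (-126.91)²) = 235.27 m.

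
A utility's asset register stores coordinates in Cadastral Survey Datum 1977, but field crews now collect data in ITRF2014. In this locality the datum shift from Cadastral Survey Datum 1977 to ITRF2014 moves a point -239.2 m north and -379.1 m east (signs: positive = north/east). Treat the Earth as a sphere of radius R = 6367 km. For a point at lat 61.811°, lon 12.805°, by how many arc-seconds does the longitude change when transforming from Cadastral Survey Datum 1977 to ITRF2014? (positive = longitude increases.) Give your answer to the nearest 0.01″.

At latitude 61.811°, cos φ = 0.472382.
One radian of longitude at latitude φ spans R cos φ, so Δλ = ΔE / (R cos φ) = -379.1 / (6367000 × 0.472382) = -1.2605e-04 rad = -25.999″.

Δλ = -26.00″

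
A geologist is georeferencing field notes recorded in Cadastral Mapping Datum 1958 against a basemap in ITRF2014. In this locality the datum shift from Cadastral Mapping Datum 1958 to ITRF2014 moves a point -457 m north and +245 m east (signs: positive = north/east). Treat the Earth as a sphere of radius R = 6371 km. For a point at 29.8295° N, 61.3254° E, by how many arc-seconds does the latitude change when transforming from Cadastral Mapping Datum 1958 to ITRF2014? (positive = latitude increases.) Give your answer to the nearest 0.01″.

On a sphere of radius R, 1 rad of latitude = R, so Δφ = ΔN / R = -457.0 / 6371000 = -7.1731e-05 rad = -14.796″.

Δφ = -14.80″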